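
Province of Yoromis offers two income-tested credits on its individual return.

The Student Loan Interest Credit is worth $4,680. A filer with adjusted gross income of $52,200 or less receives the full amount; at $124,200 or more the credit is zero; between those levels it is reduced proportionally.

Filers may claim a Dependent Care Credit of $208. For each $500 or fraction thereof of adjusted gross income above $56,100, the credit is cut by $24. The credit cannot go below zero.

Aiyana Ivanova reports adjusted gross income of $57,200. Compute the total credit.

Student Loan Interest Credit: $57,200 is $5,000 into a $72,000 phase-out range, leaving 67,000/72,000 of the credit: $4,680 × 67,000/72,000 = $4,355.
Dependent Care Credit: income exceeds $56,100 by $1,100, which is 3 full-or-partial $500 increments; reduction = 3 × $24 = $72, leaving $136.
Total: $4,355 + $136 = $4,491.

$4,491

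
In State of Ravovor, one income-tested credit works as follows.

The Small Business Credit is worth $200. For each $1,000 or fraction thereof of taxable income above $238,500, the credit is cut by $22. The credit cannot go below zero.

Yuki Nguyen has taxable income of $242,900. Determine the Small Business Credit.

Small Business Credit: income exceeds $238,500 by $4,400, which is 5 full-or-partial $1,000 increments; reduction = 5 × $22 = $110, leaving $90.

$90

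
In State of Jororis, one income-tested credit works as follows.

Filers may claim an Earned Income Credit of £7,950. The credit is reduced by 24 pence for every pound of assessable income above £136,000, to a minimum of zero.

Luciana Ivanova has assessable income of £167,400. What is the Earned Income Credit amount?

£414

Earned Income Credit: 24% of the £31,400 excess over £136,000 is £7,536; credit = £7,950 − £7,536 = £414.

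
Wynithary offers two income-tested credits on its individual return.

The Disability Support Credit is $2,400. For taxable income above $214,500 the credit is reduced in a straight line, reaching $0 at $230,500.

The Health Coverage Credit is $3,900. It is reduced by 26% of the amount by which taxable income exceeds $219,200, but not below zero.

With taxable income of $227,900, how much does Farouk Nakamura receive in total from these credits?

$2,028

Disability Support Credit: $227,900 is $13,400 into a $16,000 phase-out range, leaving 2,600/16,000 of the credit: $2,400 × 2,600/16,000 = $390.
Health Coverage Credit: 26% of the $8,700 excess over $219,200 is $2,262; credit = $3,900 − $2,262 = $1,638.
Total: $390 + $1,638 = $2,028.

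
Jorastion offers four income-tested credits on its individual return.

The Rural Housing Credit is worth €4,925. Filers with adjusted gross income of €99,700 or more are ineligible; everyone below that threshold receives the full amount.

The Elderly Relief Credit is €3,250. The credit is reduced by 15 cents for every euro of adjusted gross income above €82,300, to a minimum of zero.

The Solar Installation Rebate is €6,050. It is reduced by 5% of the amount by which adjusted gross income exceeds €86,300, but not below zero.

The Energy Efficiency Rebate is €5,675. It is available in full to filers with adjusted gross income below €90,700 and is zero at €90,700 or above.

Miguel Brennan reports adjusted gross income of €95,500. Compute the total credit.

€11,785

Rural Housing Credit: €95,500 is below the €99,700 cutoff, so the full €4,925 applies.
Elderly Relief Credit: 15% of the €13,200 excess over €82,300 is €1,980; credit = €3,250 − €1,980 = €1,270.
Solar Installation Rebate: 5% of the €9,200 excess over €86,300 is €460; credit = €6,050 − €460 = €5,590.
Energy Efficiency Rebate: €95,500 meets or exceeds the €90,700 cutoff, so the credit is €0.
Total: €4,925 + €1,270 + €5,590 + €0 = €11,785.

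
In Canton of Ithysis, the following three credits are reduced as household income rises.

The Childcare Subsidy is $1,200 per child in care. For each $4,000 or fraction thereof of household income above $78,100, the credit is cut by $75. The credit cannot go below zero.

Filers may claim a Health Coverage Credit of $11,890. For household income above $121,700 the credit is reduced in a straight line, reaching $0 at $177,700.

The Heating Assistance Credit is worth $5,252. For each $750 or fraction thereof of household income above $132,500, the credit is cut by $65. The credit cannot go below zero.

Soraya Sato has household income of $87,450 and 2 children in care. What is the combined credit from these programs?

$19,317

Childcare Subsidy: base = 2 × $1,200 = $2,400. income exceeds $78,100 by $9,350, which is 3 full-or-partial $4,000 increments; reduction = 3 × $75 = $225, leaving $2,175.
Health Coverage Credit: $87,450 is at or below the $121,700 threshold, so the full $11,890 applies.
Heating Assistance Credit: $87,450 is at or below the $132,500 threshold, so the full $5,252 applies.
Total: $2,175 + $11,890 + $5,252 = $19,317.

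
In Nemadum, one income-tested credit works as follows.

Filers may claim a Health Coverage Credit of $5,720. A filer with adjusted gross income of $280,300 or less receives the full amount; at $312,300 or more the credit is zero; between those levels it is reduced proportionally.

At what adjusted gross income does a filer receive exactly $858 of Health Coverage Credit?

$858 is 858/5,720 of the full $5,720, so 4,862/5,720 of the $32,000 range has been used: income = $280,300 + $32,000 × 4,862/5,720 = $307,500.

$307,500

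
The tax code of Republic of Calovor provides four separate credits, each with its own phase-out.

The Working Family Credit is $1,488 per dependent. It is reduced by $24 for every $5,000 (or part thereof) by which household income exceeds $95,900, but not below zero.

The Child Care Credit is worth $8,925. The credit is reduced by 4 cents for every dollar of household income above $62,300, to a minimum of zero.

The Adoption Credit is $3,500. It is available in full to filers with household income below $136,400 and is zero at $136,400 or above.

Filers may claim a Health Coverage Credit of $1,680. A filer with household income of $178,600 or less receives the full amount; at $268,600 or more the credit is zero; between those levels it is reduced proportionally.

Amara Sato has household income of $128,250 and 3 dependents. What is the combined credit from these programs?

Working Family Credit: base = 3 × $1,488 = $4,464. income exceeds $95,900 by $32,350, which is 7 full-or-partial $5,000 increments; reduction = 7 × $24 = $168, leaving $4,296.
Child Care Credit: 4% of the $65,950 excess over $62,300 is $2,638; credit = $8,925 − $2,638 = $6,287.
Adoption Credit: $128,250 is below the $136,400 cutoff, so the full $3,500 applies.
Health Coverage Credit: $128,250 is at or below the $178,600 threshold, so the full $1,680 applies.
Total: $4,296 + $6,287 + $3,500 + $1,680 = $15,763.

$15,763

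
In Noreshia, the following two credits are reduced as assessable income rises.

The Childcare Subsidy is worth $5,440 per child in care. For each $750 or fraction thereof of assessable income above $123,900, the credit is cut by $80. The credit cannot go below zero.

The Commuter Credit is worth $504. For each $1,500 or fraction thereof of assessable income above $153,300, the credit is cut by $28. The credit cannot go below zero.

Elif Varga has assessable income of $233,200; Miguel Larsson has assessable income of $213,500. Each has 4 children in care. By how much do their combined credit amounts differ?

$2,080

Elif ($233,200): Childcare Subsidy: base = 4 × $5,440 = $21,760. income exceeds $123,900 by $109,300, which is 146 full-or-partial $750 increments; reduction = 146 × $80 = $11,680, leaving $10,080. Commuter Credit: income exceeds $153,300 by $79,900 → 54 increments × $28 = $1,512 ≥ base, so the credit is $0. total $10,080 + $0 = $10,080
Miguel ($213,500): Childcare Subsidy: base = 4 × $5,440 = $21,760. income exceeds $123,900 by $89,600, which is 120 full-or-partial $750 increments; reduction = 120 × $80 = $9,600, leaving $12,160. Commuter Credit: income exceeds $153,300 by $60,200 → 41 increments × $28 = $1,148 ≥ base, so the credit is $0. total $12,160 + $0 = $12,160
Difference: |$10,080 − $12,160| = $2,080.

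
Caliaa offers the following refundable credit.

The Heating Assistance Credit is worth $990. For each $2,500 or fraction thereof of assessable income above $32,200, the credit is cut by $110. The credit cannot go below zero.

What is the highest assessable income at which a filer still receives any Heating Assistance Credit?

$52,200

After 8 increments the reduction is 8 × $110 = $880, leaving $110; one more increment wipes it out. Increment 8 ends at excess 8 × $2,500 = $20,000, so the highest qualifying income is $32,200 + $20,000 = $52,200.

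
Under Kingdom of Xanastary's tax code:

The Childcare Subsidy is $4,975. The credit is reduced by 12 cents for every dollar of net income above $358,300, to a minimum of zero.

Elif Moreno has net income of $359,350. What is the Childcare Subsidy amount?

$4,849

Childcare Subsidy: 12% of the $1,050 excess over $358,300 is $126; credit = $4,975 − $126 = $4,849.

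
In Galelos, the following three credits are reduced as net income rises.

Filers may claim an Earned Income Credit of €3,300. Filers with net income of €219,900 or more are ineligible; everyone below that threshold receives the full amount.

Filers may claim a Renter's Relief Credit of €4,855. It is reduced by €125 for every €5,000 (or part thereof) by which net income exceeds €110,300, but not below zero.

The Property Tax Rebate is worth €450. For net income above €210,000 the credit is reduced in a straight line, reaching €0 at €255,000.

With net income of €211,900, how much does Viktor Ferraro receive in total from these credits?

€5,961

Earned Income Credit: €211,900 is below the €219,900 cutoff, so the full €3,300 applies.
Renter's Relief Credit: income exceeds €110,300 by €101,600, which is 21 full-or-partial €5,000 increments; reduction = 21 × €125 = €2,625, leaving €2,230.
Property Tax Rebate: €211,900 is €1,900 into a €45,000 phase-out range, leaving 43,100/45,000 of the credit: €450 × 43,100/45,000 = €431.
Total: €3,300 + €2,230 + €431 = €5,961.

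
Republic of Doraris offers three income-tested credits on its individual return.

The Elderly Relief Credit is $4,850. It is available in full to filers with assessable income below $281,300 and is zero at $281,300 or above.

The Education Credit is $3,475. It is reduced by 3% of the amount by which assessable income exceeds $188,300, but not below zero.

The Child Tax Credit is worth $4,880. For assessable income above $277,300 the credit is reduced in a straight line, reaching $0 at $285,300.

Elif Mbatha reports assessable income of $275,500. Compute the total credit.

Elderly Relief Credit: $275,500 is below the $281,300 cutoff, so the full $4,850 applies.
Education Credit: 3% of the $87,200 excess over $188,300 is $2,616; credit = $3,475 − $2,616 = $859.
Child Tax Credit: $275,500 is at or below the $277,300 threshold, so the full $4,880 applies.
Total: $4,850 + $859 + $4,880 = $10,589.

$10,589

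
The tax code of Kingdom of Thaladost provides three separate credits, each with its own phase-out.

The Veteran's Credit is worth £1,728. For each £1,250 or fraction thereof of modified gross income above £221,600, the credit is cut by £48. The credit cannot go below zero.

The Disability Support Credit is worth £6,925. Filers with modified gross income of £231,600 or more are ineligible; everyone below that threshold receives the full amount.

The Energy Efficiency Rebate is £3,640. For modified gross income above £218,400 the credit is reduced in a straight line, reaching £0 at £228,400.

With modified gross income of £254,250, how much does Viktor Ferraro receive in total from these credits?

£432

Veteran's Credit: income exceeds £221,600 by £32,650, which is 27 full-or-partial £1,250 increments; reduction = 27 × £48 = £1,296, leaving £432.
Disability Support Credit: £254,250 meets or exceeds the £231,600 cutoff, so the credit is £0.
Energy Efficiency Rebate: £254,250 is at or above £228,400, so the credit is £0.
Total: £432 + £0 + £0 = £432.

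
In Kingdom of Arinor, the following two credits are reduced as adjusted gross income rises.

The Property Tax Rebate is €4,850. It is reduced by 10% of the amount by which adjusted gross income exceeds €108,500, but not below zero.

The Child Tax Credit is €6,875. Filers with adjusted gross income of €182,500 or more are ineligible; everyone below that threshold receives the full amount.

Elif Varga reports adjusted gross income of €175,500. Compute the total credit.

Property Tax Rebate: 10% of the €67,000 excess over €108,500 is €6,700 ≥ base, so the credit is €0.
Child Tax Credit: €175,500 is below the €182,500 cutoff, so the full €6,875 applies.
Total: €0 + €6,875 = €6,875.

€6,875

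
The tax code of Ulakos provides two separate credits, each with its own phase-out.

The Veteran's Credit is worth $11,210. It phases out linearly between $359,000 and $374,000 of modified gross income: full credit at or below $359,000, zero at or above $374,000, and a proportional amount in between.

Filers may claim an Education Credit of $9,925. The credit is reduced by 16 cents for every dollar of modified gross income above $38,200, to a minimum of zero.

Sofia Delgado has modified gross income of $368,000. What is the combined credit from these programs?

Veteran's Credit: $368,000 is $9,000 into a $15,000 phase-out range, leaving 6,000/15,000 of the credit: $11,210 × 6,000/15,000 = $4,484.
Education Credit: 16% of the $329,800 excess over $38,200 is $52,768 ≥ base, so the credit is $0.
Total: $4,484 + $0 = $4,484.

$4,484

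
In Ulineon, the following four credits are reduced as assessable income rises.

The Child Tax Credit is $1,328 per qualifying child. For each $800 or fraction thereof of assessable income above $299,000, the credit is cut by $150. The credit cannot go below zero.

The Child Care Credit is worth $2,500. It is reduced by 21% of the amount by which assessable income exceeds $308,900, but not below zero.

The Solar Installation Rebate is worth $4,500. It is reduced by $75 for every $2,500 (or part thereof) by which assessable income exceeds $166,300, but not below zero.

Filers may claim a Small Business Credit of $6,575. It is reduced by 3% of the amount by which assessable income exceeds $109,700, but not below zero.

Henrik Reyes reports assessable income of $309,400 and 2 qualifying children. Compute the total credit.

$3,835

Child Tax Credit: base = 2 × $1,328 = $2,656. income exceeds $299,000 by $10,400, which is 13 full-or-partial $800 increments; reduction = 13 × $150 = $1,950, leaving $706.
Child Care Credit: 21% of the $500 excess over $308,900 is $105; credit = $2,500 − $105 = $2,395.
Solar Installation Rebate: income exceeds $166,300 by $143,100, which is 58 full-or-partial $2,500 increments; reduction = 58 × $75 = $4,350, leaving $150.
Small Business Credit: 3% of the $199,700 excess over $109,700 is $5,991; credit = $6,575 − $5,991 = $584.
Total: $706 + $2,395 + $150 + $584 = $3,835.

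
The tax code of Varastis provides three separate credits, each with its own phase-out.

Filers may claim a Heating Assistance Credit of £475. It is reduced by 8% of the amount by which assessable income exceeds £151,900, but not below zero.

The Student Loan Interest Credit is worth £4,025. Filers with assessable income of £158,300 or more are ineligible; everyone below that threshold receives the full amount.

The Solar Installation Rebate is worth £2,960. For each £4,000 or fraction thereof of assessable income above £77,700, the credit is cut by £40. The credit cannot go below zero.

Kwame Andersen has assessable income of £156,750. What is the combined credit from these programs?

Heating Assistance Credit: 8% of the £4,850 excess over £151,900 is £388; credit = £475 − £388 = £87.
Student Loan Interest Credit: £156,750 is below the £158,300 cutoff, so the full £4,025 applies.
Solar Installation Rebate: income exceeds £77,700 by £79,050, which is 20 full-or-partial £4,000 increments; reduction = 20 × £40 = £800, leaving £2,160.
Total: £87 + £4,025 + £2,160 = £6,272.

£6,272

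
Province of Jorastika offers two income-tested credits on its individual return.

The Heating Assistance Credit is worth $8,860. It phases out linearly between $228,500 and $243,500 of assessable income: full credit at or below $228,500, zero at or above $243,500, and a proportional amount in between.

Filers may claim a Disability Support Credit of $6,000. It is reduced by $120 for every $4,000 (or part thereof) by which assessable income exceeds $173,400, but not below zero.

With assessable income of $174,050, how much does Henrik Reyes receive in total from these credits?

$14,740

Heating Assistance Credit: $174,050 is at or below the $228,500 threshold, so the full $8,860 applies.
Disability Support Credit: income exceeds $173,400 by $650, which is 1 full-or-partial $4,000 increment; reduction = 1 × $120 = $120, leaving $5,880.
Total: $8,860 + $5,880 = $14,740.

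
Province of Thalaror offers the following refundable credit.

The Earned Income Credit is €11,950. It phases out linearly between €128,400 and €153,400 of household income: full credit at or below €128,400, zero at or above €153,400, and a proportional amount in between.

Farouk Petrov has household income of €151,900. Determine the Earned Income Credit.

Earned Income Credit: €151,900 is €23,500 into a €25,000 phase-out range, leaving 1,500/25,000 of the credit: €11,950 × 1,500/25,000 = €717.

€717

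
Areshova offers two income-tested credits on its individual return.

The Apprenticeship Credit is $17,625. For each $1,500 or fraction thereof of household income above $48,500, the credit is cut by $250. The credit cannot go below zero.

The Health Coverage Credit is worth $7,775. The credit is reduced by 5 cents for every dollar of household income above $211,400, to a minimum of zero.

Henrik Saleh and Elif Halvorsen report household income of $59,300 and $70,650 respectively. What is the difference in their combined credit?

$1,750

Henrik ($59,300): Apprenticeship Credit: income exceeds $48,500 by $10,800, which is 8 full-or-partial $1,500 increments; reduction = 8 × $250 = $2,000, leaving $15,625. Health Coverage Credit: $59,300 is at or below the $211,400 threshold, so the full $7,775 applies. total $15,625 + $7,775 = $23,400
Elif ($70,650): Apprenticeship Credit: income exceeds $48,500 by $22,150, which is 15 full-or-partial $1,500 increments; reduction = 15 × $250 = $3,750, leaving $13,875. Health Coverage Credit: $70,650 is at or below the $211,400 threshold, so the full $7,775 applies. total $13,875 + $7,775 = $21,650
Difference: |$23,400 − $21,650| = $1,750.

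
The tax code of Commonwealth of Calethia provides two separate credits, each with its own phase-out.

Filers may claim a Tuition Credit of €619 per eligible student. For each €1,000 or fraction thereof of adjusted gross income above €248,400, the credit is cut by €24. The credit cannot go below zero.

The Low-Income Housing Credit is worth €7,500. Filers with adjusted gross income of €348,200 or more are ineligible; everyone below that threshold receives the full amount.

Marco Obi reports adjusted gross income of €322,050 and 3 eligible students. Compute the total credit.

€7,581

Tuition Credit: base = 3 × €619 = €1,857. income exceeds €248,400 by €73,650, which is 74 full-or-partial €1,000 increments; reduction = 74 × €24 = €1,776, leaving €81.
Low-Income Housing Credit: €322,050 is below the €348,200 cutoff, so the full €7,500 applies.
Total: €81 + €7,500 = €7,581.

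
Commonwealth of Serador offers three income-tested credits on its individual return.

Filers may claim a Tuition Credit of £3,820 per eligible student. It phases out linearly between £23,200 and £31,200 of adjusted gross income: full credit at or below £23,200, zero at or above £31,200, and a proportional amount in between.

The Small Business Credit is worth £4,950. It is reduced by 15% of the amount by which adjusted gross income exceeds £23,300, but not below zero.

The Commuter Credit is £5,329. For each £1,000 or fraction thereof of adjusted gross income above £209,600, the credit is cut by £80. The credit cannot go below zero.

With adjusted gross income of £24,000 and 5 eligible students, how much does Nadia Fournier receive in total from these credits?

£27,364

Tuition Credit: base = 5 × £3,820 = £19,100. £24,000 is £800 into a £8,000 phase-out range, leaving 7,200/8,000 of the credit: £19,100 × 7,200/8,000 = £17,190.
Small Business Credit: 15% of the £700 excess over £23,300 is £105; credit = £4,950 − £105 = £4,845.
Commuter Credit: £24,000 is at or below the £209,600 threshold, so the full £5,329 applies.
Total: £17,190 + £4,845 + £5,329 = £27,364.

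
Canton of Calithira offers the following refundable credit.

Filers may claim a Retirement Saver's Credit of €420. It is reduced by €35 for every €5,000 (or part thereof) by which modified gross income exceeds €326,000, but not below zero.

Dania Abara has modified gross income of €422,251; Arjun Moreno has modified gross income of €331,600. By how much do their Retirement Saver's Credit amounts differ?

Dania (€422,251): Retirement Saver's Credit: income exceeds €326,000 by €96,251 → 20 increments × €35 = €700 ≥ base, so the credit is €0.
Arjun (€331,600): Retirement Saver's Credit: income exceeds €326,000 by €5,600, which is 2 full-or-partial €5,000 increments; reduction = 2 × €35 = €70, leaving €350.
Difference: |€0 − €350| = €350.

€350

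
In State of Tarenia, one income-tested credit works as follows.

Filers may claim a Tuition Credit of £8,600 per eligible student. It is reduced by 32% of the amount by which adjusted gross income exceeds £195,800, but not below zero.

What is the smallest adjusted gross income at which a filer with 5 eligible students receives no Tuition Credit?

£330,175

Full credit = 5 × £8,600 = £43,000.
The credit falls by 32% of each pound above £195,800, so it reaches zero when the excess is £43,000 / 32% = £134,375: income = £195,800 + £134,375 = £330,175.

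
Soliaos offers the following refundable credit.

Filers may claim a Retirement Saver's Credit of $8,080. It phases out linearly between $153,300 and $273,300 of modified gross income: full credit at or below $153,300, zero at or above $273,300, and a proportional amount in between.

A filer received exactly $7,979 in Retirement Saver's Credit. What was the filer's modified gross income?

$7,979 is 7,979/8,080 of the full $8,080, so 101/8,080 of the $120,000 range has been used: income = $153,300 + $120,000 × 101/8,080 = $154,800.

$154,800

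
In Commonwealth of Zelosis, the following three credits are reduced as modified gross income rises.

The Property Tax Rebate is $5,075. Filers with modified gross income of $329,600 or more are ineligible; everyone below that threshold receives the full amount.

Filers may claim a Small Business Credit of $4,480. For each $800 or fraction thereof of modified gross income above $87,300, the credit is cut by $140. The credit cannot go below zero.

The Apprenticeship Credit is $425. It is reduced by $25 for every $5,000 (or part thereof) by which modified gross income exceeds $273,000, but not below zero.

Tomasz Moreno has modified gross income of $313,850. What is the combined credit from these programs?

Property Tax Rebate: $313,850 is below the $329,600 cutoff, so the full $5,075 applies.
Small Business Credit: income exceeds $87,300 by $226,550 → 284 increments × $140 = $39,760 ≥ base, so the credit is $0.
Apprenticeship Credit: income exceeds $273,000 by $40,850, which is 9 full-or-partial $5,000 increments; reduction = 9 × $25 = $225, leaving $200.
Total: $5,075 + $0 + $200 = $5,275.

$5,275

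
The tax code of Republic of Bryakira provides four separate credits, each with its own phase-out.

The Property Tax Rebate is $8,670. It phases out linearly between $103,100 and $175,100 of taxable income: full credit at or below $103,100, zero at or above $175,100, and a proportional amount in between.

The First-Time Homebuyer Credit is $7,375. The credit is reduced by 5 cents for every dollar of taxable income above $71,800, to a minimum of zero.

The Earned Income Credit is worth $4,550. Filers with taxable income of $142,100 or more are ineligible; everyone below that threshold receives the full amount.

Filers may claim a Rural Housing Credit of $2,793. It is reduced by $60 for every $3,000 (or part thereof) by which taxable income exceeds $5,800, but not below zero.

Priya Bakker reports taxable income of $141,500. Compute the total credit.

Property Tax Rebate: $141,500 is $38,400 into a $72,000 phase-out range, leaving 33,600/72,000 of the credit: $8,670 × 33,600/72,000 = $4,046.
First-Time Homebuyer Credit: 5% of the $69,700 excess over $71,800 is $3,485; credit = $7,375 − $3,485 = $3,890.
Earned Income Credit: $141,500 is below the $142,100 cutoff, so the full $4,550 applies.
Rural Housing Credit: income exceeds $5,800 by $135,700, which is 46 full-or-partial $3,000 increments; reduction = 46 × $60 = $2,760, leaving $33.
Total: $4,046 + $3,890 + $4,550 + $33 = $12,519.

$12,519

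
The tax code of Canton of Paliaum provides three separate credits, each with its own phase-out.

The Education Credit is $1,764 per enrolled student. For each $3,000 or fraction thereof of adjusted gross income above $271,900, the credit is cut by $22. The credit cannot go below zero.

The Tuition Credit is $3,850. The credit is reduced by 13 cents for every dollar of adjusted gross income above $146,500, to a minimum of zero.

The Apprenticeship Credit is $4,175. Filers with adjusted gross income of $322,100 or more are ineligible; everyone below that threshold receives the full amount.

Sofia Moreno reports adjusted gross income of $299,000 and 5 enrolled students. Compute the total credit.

$12,775

Education Credit: base = 5 × $1,764 = $8,820. income exceeds $271,900 by $27,100, which is 10 full-or-partial $3,000 increments; reduction = 10 × $22 = $220, leaving $8,600.
Tuition Credit: 13% of the $152,500 excess over $146,500 is $19,825 ≥ base, so the credit is $0.
Apprenticeship Credit: $299,000 is below the $322,100 cutoff, so the full $4,175 applies.
Total: $8,600 + $0 + $4,175 = $12,775.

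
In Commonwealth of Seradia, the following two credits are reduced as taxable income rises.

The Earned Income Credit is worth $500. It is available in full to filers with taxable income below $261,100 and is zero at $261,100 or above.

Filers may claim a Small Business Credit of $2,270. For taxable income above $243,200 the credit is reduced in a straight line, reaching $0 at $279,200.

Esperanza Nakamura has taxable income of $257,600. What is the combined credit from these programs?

$1,862

Earned Income Credit: $257,600 is below the $261,100 cutoff, so the full $500 applies.
Small Business Credit: $257,600 is $14,400 into a $36,000 phase-out range, leaving 21,600/36,000 of the credit: $2,270 × 21,600/36,000 = $1,362.
Total: $500 + $1,362 = $1,862.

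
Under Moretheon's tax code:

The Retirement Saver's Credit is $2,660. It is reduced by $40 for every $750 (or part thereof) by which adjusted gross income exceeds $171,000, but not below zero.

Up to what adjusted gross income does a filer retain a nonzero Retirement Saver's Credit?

$220,500

After 66 increments the reduction is 66 × $40 = $2,640, leaving $20; one more increment wipes it out. Increment 66 ends at excess 66 × $750 = $49,500, so the highest qualifying income is $171,000 + $49,500 = $220,500.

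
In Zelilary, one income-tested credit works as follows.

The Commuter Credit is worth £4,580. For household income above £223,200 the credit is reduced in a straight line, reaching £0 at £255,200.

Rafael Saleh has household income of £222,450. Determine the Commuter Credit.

Commuter Credit: £222,450 is at or below the £223,200 threshold, so the full £4,580 applies.

£4,580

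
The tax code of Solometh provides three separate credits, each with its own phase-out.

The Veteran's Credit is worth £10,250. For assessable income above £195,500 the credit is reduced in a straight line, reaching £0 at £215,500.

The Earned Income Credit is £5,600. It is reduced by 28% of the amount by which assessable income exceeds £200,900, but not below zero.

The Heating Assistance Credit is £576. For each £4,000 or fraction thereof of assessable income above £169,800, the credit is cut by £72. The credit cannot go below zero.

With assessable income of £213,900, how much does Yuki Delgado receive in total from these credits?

£2,780

Veteran's Credit: £213,900 is £18,400 into a £20,000 phase-out range, leaving 1,600/20,000 of the credit: £10,250 × 1,600/20,000 = £820.
Earned Income Credit: 28% of the £13,000 excess over £200,900 is £3,640; credit = £5,600 − £3,640 = £1,960.
Heating Assistance Credit: income exceeds £169,800 by £44,100 → 12 increments × £72 = £864 ≥ base, so the credit is £0.
Total: £820 + £1,960 + £0 = £2,780.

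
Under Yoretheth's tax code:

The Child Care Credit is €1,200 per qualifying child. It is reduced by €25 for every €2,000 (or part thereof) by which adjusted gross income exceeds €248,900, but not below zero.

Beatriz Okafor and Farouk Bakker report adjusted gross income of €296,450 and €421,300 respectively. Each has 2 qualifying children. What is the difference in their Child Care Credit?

€1,575

Beatriz (€296,450): Child Care Credit: base = 2 × €1,200 = €2,400. income exceeds €248,900 by €47,550, which is 24 full-or-partial €2,000 increments; reduction = 24 × €25 = €600, leaving €1,800.
Farouk (€421,300): Child Care Credit: base = 2 × €1,200 = €2,400. income exceeds €248,900 by €172,400, which is 87 full-or-partial €2,000 increments; reduction = 87 × €25 = €2,175, leaving €225.
Difference: |€1,800 − €225| = €1,575.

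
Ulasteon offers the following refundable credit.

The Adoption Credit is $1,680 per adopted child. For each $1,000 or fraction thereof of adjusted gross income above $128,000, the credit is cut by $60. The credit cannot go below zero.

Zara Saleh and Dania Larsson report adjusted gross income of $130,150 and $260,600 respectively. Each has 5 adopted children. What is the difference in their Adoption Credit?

$7,800

Zara ($130,150): Adoption Credit: base = 5 × $1,680 = $8,400. income exceeds $128,000 by $2,150, which is 3 full-or-partial $1,000 increments; reduction = 3 × $60 = $180, leaving $8,220.
Dania ($260,600): Adoption Credit: base = 5 × $1,680 = $8,400. income exceeds $128,000 by $132,600, which is 133 full-or-partial $1,000 increments; reduction = 133 × $60 = $7,980, leaving $420.
Difference: |$8,220 − $420| = $7,800.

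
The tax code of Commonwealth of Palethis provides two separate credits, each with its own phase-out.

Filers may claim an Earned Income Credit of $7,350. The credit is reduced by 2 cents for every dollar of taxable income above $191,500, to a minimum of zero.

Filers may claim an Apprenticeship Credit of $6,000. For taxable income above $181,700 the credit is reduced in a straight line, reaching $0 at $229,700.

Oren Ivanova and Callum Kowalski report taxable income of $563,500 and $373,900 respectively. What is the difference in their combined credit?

$3,702

Oren ($563,500): Earned Income Credit: 2% of the $372,000 excess over $191,500 is $7,440 ≥ base, so the credit is $0. Apprenticeship Credit: $563,500 is at or above $229,700, so the credit is $0. total $0 + $0 = $0
Callum ($373,900): Earned Income Credit: 2% of the $182,400 excess over $191,500 is $3,648; credit = $7,350 − $3,648 = $3,702. Apprenticeship Credit: $373,900 is at or above $229,700, so the credit is $0. total $3,702 + $0 = $3,702
Difference: |$0 − $3,702| = $3,702.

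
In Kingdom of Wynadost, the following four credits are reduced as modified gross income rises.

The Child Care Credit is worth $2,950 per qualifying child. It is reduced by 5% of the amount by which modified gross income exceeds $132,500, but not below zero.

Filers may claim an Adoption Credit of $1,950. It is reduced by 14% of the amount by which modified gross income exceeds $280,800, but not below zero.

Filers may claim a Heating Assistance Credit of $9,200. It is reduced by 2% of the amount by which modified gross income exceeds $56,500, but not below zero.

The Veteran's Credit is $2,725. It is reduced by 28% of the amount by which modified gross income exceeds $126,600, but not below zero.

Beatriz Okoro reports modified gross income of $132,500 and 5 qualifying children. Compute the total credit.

$25,453

Child Care Credit: base = 5 × $2,950 = $14,750. $132,500 is at or below the $132,500 threshold, so the full $14,750 applies.
Adoption Credit: $132,500 is at or below the $280,800 threshold, so the full $1,950 applies.
Heating Assistance Credit: 2% of the $76,000 excess over $56,500 is $1,520; credit = $9,200 − $1,520 = $7,680.
Veteran's Credit: 28% of the $5,900 excess over $126,600 is $1,652; credit = $2,725 − $1,652 = $1,073.
Total: $14,750 + $1,950 + $7,680 + $1,073 = $25,453.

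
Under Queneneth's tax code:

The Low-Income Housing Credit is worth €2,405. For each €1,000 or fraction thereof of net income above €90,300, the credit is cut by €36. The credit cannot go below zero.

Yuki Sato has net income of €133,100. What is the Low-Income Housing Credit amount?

Low-Income Housing Credit: income exceeds €90,300 by €42,800, which is 43 full-or-partial €1,000 increments; reduction = 43 × €36 = €1,548, leaving €857.

€857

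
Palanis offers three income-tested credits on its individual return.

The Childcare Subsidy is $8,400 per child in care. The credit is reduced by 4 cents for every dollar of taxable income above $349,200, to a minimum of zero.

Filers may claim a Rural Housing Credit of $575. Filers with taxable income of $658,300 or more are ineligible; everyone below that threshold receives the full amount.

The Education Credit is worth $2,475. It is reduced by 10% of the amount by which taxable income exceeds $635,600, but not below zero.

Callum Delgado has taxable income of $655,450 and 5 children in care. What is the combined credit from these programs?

$30,815

Childcare Subsidy: base = 5 × $8,400 = $42,000. 4% of the $306,250 excess over $349,200 is $12,250; credit = $42,000 − $12,250 = $29,750.
Rural Housing Credit: $655,450 is below the $658,300 cutoff, so the full $575 applies.
Education Credit: 10% of the $19,850 excess over $635,600 is $1,985; credit = $2,475 − $1,985 = $490.
Total: $29,750 + $575 + $490 = $30,815.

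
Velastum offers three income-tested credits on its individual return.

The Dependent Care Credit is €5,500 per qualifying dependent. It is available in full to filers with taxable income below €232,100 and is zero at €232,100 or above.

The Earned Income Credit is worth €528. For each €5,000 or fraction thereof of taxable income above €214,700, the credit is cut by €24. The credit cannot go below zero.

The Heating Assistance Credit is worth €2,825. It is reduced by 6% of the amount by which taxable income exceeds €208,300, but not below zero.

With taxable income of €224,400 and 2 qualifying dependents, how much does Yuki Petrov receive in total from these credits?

Dependent Care Credit: base = 2 × €5,500 = €11,000. €224,400 is below the €232,100 cutoff, so the full €11,000 applies.
Earned Income Credit: income exceeds €214,700 by €9,700, which is 2 full-or-partial €5,000 increments; reduction = 2 × €24 = €48, leaving €480.
Heating Assistance Credit: 6% of the €16,100 excess over €208,300 is €966; credit = €2,825 − €966 = €1,859.
Total: €11,000 + €480 + €1,859 = €13,339.

€13,339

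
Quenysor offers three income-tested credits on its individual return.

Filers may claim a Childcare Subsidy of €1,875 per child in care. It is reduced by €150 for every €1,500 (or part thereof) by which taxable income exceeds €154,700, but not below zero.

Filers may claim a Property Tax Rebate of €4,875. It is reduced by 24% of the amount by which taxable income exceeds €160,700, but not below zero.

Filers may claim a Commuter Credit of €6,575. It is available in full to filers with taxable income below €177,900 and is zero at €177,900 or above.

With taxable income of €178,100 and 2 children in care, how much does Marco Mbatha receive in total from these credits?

Childcare Subsidy: base = 2 × €1,875 = €3,750. income exceeds €154,700 by €23,400, which is 16 full-or-partial €1,500 increments; reduction = 16 × €150 = €2,400, leaving €1,350.
Property Tax Rebate: 24% of the €17,400 excess over €160,700 is €4,176; credit = €4,875 − €4,176 = €699.
Commuter Credit: €178,100 meets or exceeds the €177,900 cutoff, so the credit is €0.
Total: €1,350 + €699 + €0 = €2,049.

€2,049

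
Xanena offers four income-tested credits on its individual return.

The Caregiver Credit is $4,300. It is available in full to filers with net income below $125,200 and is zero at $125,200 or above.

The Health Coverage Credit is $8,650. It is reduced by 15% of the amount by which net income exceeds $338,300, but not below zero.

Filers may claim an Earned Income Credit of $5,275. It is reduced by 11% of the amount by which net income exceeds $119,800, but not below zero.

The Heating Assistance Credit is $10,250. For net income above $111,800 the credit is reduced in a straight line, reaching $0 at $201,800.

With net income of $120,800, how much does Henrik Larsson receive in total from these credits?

$27,340

Caregiver Credit: $120,800 is below the $125,200 cutoff, so the full $4,300 applies.
Health Coverage Credit: $120,800 is at or below the $338,300 threshold, so the full $8,650 applies.
Earned Income Credit: 11% of the $1,000 excess over $119,800 is $110; credit = $5,275 − $110 = $5,165.
Heating Assistance Credit: $120,800 is $9,000 into a $90,000 phase-out range, leaving 81,000/90,000 of the credit: $10,250 × 81,000/90,000 = $9,225.
Total: $4,300 + $8,650 + $5,165 + $9,225 = $27,340.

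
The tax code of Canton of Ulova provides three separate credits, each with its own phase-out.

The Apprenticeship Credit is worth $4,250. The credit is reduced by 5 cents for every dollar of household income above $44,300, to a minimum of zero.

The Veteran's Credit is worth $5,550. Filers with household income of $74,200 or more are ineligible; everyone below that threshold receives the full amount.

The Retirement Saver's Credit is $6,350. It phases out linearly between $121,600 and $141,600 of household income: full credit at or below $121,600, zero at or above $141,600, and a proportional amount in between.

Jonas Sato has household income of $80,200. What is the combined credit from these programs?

Apprenticeship Credit: 5% of the $35,900 excess over $44,300 is $1,795; credit = $4,250 − $1,795 = $2,455.
Veteran's Credit: $80,200 meets or exceeds the $74,200 cutoff, so the credit is $0.
Retirement Saver's Credit: $80,200 is at or below the $121,600 threshold, so the full $6,350 applies.
Total: $2,455 + $0 + $6,350 = $8,805.

$8,805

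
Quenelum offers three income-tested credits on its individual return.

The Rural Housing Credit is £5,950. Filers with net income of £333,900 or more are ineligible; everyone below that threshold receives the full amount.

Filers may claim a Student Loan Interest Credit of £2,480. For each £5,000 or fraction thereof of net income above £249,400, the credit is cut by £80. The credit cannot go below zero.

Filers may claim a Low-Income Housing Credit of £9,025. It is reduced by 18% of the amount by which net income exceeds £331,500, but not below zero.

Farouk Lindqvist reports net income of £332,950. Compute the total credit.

£15,834

Rural Housing Credit: £332,950 is below the £333,900 cutoff, so the full £5,950 applies.
Student Loan Interest Credit: income exceeds £249,400 by £83,550, which is 17 full-or-partial £5,000 increments; reduction = 17 × £80 = £1,360, leaving £1,120.
Low-Income Housing Credit: 18% of the £1,450 excess over £331,500 is £261; credit = £9,025 − £261 = £8,764.
Total: £5,950 + £1,120 + £8,764 = £15,834.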